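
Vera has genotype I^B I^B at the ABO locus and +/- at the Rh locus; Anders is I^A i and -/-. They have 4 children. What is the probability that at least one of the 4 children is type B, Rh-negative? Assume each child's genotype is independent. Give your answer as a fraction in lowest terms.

175/256

ABO cross I^B I^B × I^A i → 1/2 B, 1/2 AB.
Rh cross +/- × -/- → 1/2 Rh+, 1/2 Rh-; so P(type B, Rh-negative) = 1/2 × 1/2 = 1/4 per child.
P(none) = (3/4)^4 = 81/256; P(at least one) = 1 − 81/256 = 175/256.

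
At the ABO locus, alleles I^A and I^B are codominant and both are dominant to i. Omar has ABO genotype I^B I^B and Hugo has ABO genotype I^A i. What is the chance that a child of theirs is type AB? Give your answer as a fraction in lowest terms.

ABO cross I^B I^B × I^A i → offspring phenotypes: 1/2 B, 1/2 AB.
So P(type AB) = 1/2.

1/2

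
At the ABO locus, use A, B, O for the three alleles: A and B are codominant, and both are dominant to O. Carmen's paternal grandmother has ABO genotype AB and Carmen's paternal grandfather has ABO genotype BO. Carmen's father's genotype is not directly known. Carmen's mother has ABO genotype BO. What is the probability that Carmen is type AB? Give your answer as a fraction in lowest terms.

1/8

Carmen's father's ABO genotype from AB × BO: 1/4 AB, 1/4 AO, 1/4 BB, 1/4 BO.
Crossing each possibility with the mother BO and summing P(type AB): 1/4·1/4 + 1/4·1/4 + 1/4·0 + 1/4·0 = 1/8.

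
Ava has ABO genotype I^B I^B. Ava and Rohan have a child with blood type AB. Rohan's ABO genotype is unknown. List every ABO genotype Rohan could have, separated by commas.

For each candidate genotype of Rohan, check whether crossing it with I^B I^B can produce every observed child phenotype.
  I^A I^A → possible child types {AB} ✓
  I^A I^B → possible child types {B, AB} ✓
  I^A i → possible child types {B, AB} ✓
  I^B I^B → possible child types {B} ✗
  I^B i → possible child types {B} ✗
  i i → possible child types {B} ✗

I^A I^A, I^A I^B, I^A i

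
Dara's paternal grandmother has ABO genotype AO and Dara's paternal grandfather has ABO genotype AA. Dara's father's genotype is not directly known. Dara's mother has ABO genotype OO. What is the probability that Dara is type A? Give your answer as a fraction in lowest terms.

3/4

Dara's father's ABO genotype from AO × AA: 1/2 AA, 1/2 AO.
Crossing each possibility with the mother OO and summing P(type A): 1/2·1 + 1/2·1/2 = 3/4.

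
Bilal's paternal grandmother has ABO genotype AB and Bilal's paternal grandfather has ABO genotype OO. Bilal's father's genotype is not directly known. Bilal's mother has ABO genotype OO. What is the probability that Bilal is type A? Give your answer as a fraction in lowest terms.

1/4

Bilal's father's ABO genotype from AB × OO: 1/2 AO, 1/2 BO.
Crossing each possibility with the mother OO and summing P(type A): 1/2·1/2 + 1/2·0 = 1/4.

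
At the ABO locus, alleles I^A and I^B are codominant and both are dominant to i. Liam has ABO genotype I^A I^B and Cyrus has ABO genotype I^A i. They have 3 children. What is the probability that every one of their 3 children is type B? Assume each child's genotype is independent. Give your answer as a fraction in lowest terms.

ABO cross I^A I^B × I^A i → 1/2 A, 1/4 B, 1/4 AB.
So P(type B) = 1/4 per child.
All 3 independent: (1/4)^3 = 1/64.

1/64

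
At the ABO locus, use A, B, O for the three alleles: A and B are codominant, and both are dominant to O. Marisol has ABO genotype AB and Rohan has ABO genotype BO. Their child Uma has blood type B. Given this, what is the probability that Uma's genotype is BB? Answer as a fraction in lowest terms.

1/2

Cross AB × BO → 1/4 AB, 1/4 AO, 1/4 BB, 1/4 BO.
Type-B genotypes among offspring: BB (1/4), BO (1/4); total 1/2.
P(BB | type B) = (1/4) / (1/2) = 1/2.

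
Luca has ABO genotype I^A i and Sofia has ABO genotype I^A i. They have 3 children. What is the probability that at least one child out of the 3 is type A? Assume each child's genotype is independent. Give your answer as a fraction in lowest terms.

63/64

ABO cross I^A i × I^A i → 1/4 O, 3/4 A.
So P(type A) = 3/4 per child.
P(none) = (1/4)^3 = 1/64; P(at least one) = 1 − 1/64 = 63/64.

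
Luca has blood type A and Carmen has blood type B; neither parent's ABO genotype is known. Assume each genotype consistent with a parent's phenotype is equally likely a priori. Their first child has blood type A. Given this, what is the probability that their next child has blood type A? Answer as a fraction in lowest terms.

Possible genotypes: Luca ∈ {I^A I^A, I^A i}; Carmen ∈ {I^B I^B, I^B i}.
Weight each parental genotype pair by prior × P(type-A child):
  I^A I^A × I^B i: posterior weight 2/3; P(next child type A) = 1/2.
  I^A i × I^B i: posterior weight 1/3; P(next child type A) = 1/4.
Weighted sum = 5/12.

5/12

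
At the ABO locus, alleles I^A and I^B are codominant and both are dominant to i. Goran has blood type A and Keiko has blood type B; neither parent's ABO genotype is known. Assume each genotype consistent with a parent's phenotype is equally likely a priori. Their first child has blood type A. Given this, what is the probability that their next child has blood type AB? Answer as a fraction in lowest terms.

Possible genotypes: Goran ∈ {I^A I^A, I^A i}; Keiko ∈ {I^B I^B, I^B i}.
Weight each parental genotype pair by prior × P(type-A child):
  I^A I^A × I^B i: posterior weight 2/3; P(next child type AB) = 1/2.
  I^A i × I^B i: posterior weight 1/3; P(next child type AB) = 1/4.
Weighted sum = 5/12.

5/12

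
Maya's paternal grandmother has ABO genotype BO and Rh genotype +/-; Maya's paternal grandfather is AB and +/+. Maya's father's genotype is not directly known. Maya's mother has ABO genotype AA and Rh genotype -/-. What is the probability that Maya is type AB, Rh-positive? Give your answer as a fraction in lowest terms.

3/8

Maya's father's ABO genotype from BO × AB: 1/4 AB, 1/4 AO, 1/4 BB, 1/4 BO.
Crossing each possibility with the mother AA and summing P(type AB): 1/4·1/2 + 1/4·0 + 1/4·1 + 1/4·1/2 = 1/2.
Similarly for Rh via the father's Rh distribution: P(Rh+) = 3/4.
Independent loci: 1/2 × 3/4 = 3/8.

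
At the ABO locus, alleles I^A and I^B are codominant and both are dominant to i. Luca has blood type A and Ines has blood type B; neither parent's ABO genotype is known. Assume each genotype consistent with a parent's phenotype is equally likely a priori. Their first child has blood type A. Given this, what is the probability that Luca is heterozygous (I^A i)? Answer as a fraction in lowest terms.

Possible genotypes: Luca ∈ {I^A I^A, I^A i}; Ines ∈ {I^B I^B, I^B i}.
Weight each parental genotype pair by prior × P(type-A child):
  I^A I^A × I^B i: posterior weight 2/3.
  I^A i × I^B i: posterior weight 1/3.
Sum the posterior weight over pairs where Luca is I^A i: 1/3.

1/3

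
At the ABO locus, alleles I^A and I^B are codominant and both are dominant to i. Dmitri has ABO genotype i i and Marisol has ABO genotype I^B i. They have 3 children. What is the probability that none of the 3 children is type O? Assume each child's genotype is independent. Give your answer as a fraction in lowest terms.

1/8

ABO cross i i × I^B i → 1/2 O, 1/2 B.
So P(type O) = 1/2 per child.
P(not type O) = 1/2 for one child; (1/2)^3 = 1/8.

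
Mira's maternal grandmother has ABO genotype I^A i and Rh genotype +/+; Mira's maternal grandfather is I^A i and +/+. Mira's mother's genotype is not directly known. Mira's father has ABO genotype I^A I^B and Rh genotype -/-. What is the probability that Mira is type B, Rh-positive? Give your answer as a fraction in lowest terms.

Mira's mother's ABO genotype from I^A i × I^A i: 1/4 I^A I^A, 1/2 I^A i, 1/4 i i.
Crossing each possibility with the father I^A I^B and summing P(type B): 1/4·0 + 1/2·1/4 + 1/4·1/2 = 1/4.
Similarly for Rh via the mother's Rh distribution: P(Rh+) = 1.
Independent loci: 1/4 × 1 = 1/4.

1/4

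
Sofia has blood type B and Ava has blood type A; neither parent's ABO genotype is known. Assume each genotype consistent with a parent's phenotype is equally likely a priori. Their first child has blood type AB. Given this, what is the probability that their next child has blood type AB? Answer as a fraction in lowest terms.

Possible genotypes: Sofia ∈ {BB, BO}; Ava ∈ {AA, AO}.
Weight each parental genotype pair by prior × P(type-AB child):
  BB × AA: posterior weight 4/9; P(next child type AB) = 1.
  BB × AO: posterior weight 2/9; P(next child type AB) = 1/2.
  BO × AA: posterior weight 2/9; P(next child type AB) = 1/2.
  BO × AO: posterior weight 1/9; P(next child type AB) = 1/4.
Weighted sum = 25/36.

25/36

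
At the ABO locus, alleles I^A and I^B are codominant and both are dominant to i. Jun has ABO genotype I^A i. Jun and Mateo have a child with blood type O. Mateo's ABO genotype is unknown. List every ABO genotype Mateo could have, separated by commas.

I^A i, I^B i, i i

For each candidate genotype of Mateo, check whether crossing it with I^A i can produce every observed child phenotype.
  I^A I^A → possible child types {A} ✗
  I^A I^B → possible child types {A, B, AB} ✗
  I^A i → possible child types {O, A} ✓
  I^B I^B → possible child types {B, AB} ✗
  I^B i → possible child types {O, A, B, AB} ✓
  i i → possible child types {O, A} ✓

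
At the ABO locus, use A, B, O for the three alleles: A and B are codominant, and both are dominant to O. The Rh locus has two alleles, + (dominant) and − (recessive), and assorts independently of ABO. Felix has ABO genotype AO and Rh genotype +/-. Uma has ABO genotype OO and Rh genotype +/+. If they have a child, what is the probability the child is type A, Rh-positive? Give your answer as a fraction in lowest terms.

1/2

ABO cross AO × OO → offspring phenotypes: 1/2 O, 1/2 A.
Rh cross +/- × +/+ → 1 Rh+.
Independent loci: P(type A, Rh-positive) = 1/2 × 1 = 1/2.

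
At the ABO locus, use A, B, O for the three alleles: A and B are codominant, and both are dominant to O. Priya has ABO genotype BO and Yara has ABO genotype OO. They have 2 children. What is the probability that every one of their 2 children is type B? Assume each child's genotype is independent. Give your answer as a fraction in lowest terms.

ABO cross BO × OO → 1/2 O, 1/2 B.
So P(type B) = 1/2 per child.
All 2 independent: (1/2)^2 = 1/4.

1/4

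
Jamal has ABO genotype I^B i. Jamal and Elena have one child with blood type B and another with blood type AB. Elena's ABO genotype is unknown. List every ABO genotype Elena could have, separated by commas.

I^A I^B, I^A i

For each candidate genotype of Elena, check whether crossing it with I^B i can produce every observed child phenotype.
  I^A I^A → possible child types {A, AB} ✗
  I^A I^B → possible child types {A, B, AB} ✓
  I^A i → possible child types {O, A, B, AB} ✓
  I^B I^B → possible child types {B} ✗
  I^B i → possible child types {O, B} ✗
  i i → possible child types {O, B} ✗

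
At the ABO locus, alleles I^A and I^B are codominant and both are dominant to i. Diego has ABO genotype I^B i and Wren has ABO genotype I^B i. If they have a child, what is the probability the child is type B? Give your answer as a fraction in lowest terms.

ABO cross I^B i × I^B i → offspring phenotypes: 1/4 O, 3/4 B.
So P(type B) = 3/4.

3/4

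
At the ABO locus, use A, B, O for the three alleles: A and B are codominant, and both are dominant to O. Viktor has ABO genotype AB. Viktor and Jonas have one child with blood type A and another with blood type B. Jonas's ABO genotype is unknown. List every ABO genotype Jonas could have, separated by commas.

AB, AO, BO, OO

For each candidate genotype of Jonas, check whether crossing it with AB can produce every observed child phenotype.
  AA → possible child types {A, AB} ✗
  AB → possible child types {A, B, AB} ✓
  AO → possible child types {A, B, AB} ✓
  BB → possible child types {B, AB} ✗
  BO → possible child types {A, B, AB} ✓
  OO → possible child types {A, B} ✓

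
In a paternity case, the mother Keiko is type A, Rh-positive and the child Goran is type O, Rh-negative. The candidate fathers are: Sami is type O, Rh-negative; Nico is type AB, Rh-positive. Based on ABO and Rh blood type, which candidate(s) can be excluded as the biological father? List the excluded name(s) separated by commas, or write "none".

Nico

A candidate is excluded only if no genotype consistent with his phenotype could produce a type O, Rh-negative child with a type A, Rh-positive mother.
Nico (type AB, Rh+): no genotype consistent with that phenotype can produce a type-O Rh- child with a type-A mother.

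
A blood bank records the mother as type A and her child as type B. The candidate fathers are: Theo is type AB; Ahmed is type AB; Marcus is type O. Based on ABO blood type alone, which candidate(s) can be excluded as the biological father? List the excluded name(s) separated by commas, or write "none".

Marcus

A candidate is excluded only if no genotype consistent with his phenotype could produce a type B child with a type A mother.
Marcus (type O): no genotype consistent with that phenotype can produce a type-B child with a type-A mother.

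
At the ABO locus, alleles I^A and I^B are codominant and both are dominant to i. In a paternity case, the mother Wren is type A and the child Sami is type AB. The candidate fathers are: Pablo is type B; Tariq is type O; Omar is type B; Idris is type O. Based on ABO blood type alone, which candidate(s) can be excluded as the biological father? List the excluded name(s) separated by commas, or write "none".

Tariq, Idris

A candidate is excluded only if no genotype consistent with his phenotype could produce a type AB child with a type A mother.
Tariq (type O): no genotype consistent with that phenotype can produce a type-AB child with a type-A mother.
Idris (type O): no genotype consistent with that phenotype can produce a type-AB child with a type-A mother.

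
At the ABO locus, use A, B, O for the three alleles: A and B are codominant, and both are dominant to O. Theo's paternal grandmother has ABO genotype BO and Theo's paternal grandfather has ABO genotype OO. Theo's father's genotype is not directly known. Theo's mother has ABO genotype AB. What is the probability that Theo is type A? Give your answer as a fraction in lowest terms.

3/8

Theo's father's ABO genotype from BO × OO: 1/2 BO, 1/2 OO.
Crossing each possibility with the mother AB and summing P(type A): 1/2·1/4 + 1/2·1/2 = 3/8.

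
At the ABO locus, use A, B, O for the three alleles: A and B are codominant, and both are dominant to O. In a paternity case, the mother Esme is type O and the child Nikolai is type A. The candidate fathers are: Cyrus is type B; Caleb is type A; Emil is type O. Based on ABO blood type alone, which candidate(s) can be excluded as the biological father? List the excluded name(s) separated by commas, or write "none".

A candidate is excluded only if no genotype consistent with his phenotype could produce a type A child with a type O mother.
Cyrus (type B): no genotype consistent with that phenotype can produce a type-A child with a type-O mother.
Emil (type O): no genotype consistent with that phenotype can produce a type-A child with a type-O mother.

Cyrus, Emil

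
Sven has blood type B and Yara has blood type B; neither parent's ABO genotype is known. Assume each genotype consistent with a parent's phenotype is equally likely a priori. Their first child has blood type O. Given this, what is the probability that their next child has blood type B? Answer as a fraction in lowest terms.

3/4

Possible genotypes: Sven ∈ {I^B I^B, I^B i}; Yara ∈ {I^B I^B, I^B i}.
Weight each parental genotype pair by prior × P(type-O child):
  I^B i × I^B i: posterior weight 1; P(next child type B) = 3/4.
Weighted sum = 3/4.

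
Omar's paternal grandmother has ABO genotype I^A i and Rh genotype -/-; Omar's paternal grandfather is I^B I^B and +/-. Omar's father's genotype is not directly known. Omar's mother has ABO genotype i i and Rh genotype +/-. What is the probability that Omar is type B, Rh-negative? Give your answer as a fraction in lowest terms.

Omar's father's ABO genotype from I^A i × I^B I^B: 1/2 I^A I^B, 1/2 I^B i.
Crossing each possibility with the mother i i and summing P(type B): 1/2·1/2 + 1/2·1/2 = 1/2.
Similarly for Rh via the father's Rh distribution: P(Rh-) = 3/8.
Independent loci: 1/2 × 3/8 = 3/16.

3/16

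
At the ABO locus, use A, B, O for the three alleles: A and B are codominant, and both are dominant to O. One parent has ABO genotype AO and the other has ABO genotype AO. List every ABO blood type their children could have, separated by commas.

O, A

Gametes from AO × AO give offspring ABO genotypes AA, AO, OO, i.e. phenotypes O, A.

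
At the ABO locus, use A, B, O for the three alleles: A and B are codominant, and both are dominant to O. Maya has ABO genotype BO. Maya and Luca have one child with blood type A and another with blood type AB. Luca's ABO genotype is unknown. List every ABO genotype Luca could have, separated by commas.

For each candidate genotype of Luca, check whether crossing it with BO can produce every observed child phenotype.
  AA → possible child types {A, AB} ✓
  AB → possible child types {A, B, AB} ✓
  AO → possible child types {O, A, B, AB} ✓
  BB → possible child types {B} ✗
  BO → possible child types {O, B} ✗
  OO → possible child types {O, B} ✗

AA, AB, AO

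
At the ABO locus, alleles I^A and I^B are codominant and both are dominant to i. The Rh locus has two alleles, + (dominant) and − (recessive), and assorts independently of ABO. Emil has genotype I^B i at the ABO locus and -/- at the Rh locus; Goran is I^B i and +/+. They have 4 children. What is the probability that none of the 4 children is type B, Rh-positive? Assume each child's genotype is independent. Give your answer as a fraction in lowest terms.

1/256

ABO cross I^B i × I^B i → 1/4 O, 3/4 B.
Rh cross -/- × +/+ → 1 Rh+; so P(type B, Rh-positive) = 3/4 × 1 = 3/4 per child.
P(not type B, Rh-positive) = 1/4 for one child; (1/4)^4 = 1/256.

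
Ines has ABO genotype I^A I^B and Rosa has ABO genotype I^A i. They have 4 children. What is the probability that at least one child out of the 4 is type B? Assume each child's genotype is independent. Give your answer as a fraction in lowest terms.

175/256

ABO cross I^A I^B × I^A i → 1/2 A, 1/4 B, 1/4 AB.
So P(type B) = 1/4 per child.
P(none) = (3/4)^4 = 81/256; P(at least one) = 1 − 81/256 = 175/256.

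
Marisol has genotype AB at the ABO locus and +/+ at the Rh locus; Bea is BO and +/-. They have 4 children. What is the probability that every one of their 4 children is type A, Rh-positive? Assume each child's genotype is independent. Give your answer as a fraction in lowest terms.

1/256

ABO cross AB × BO → 1/4 A, 1/2 B, 1/4 AB.
Rh cross +/+ × +/- → 1 Rh+; so P(type A, Rh-positive) = 1/4 × 1 = 1/4 per child.
All 4 independent: (1/4)^4 = 1/256.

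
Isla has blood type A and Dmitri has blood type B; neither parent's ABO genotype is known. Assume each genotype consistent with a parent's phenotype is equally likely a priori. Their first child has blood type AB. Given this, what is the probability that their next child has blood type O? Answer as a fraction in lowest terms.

Possible genotypes: Isla ∈ {AA, AO}; Dmitri ∈ {BB, BO}.
Weight each parental genotype pair by prior × P(type-AB child):
  AA × BB: posterior weight 4/9; P(next child type O) = 0.
  AA × BO: posterior weight 2/9; P(next child type O) = 0.
  AO × BB: posterior weight 2/9; P(next child type O) = 0.
  AO × BO: posterior weight 1/9; P(next child type O) = 1/4.
Weighted sum = 1/36.

1/36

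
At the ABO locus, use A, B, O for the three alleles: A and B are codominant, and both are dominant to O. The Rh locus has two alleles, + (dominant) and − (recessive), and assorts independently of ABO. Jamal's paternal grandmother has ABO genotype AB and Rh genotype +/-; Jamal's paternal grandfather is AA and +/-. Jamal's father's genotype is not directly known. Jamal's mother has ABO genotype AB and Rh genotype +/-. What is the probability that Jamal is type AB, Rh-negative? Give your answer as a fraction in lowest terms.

1/8

Jamal's father's ABO genotype from AB × AA: 1/2 AA, 1/2 AB.
Crossing each possibility with the mother AB and summing P(type AB): 1/2·1/2 + 1/2·1/2 = 1/2.
Similarly for Rh via the father's Rh distribution: P(Rh-) = 1/4.
Independent loci: 1/2 × 1/4 = 1/8.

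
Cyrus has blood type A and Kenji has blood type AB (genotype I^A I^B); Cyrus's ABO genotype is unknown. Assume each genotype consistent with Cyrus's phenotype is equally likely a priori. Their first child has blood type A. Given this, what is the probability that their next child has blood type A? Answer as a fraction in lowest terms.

1/2

Possible genotypes: Cyrus ∈ {I^A I^A, I^A i}; Kenji ∈ {I^A I^B}.
Weight each parental genotype pair by prior × P(type-A child):
  I^A I^A × I^A I^B: posterior weight 1/2; P(next child type A) = 1/2.
  I^A i × I^A I^B: posterior weight 1/2; P(next child type A) = 1/2.
Weighted sum = 1/2.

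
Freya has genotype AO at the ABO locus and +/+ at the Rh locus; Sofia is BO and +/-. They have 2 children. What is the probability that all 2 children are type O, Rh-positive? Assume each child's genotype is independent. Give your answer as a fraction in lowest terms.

1/16

ABO cross AO × BO → 1/4 O, 1/4 A, 1/4 B, 1/4 AB.
Rh cross +/+ × +/- → 1 Rh+; so P(type O, Rh-positive) = 1/4 × 1 = 1/4 per child.
All 2 independent: (1/4)^2 = 1/16.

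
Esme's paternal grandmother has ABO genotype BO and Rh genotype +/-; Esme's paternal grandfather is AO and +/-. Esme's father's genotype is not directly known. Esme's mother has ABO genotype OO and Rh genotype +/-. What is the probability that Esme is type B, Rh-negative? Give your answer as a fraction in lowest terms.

1/16

Esme's father's ABO genotype from BO × AO: 1/4 AB, 1/4 AO, 1/4 BO, 1/4 OO.
Crossing each possibility with the mother OO and summing P(type B): 1/4·1/2 + 1/4·0 + 1/4·1/2 + 1/4·0 = 1/4.
Similarly for Rh via the father's Rh distribution: P(Rh-) = 1/4.
Independent loci: 1/4 × 1/4 = 1/16.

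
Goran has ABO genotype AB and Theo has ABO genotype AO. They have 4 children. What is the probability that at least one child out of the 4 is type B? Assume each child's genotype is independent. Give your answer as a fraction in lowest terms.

ABO cross AB × AO → 1/2 A, 1/4 B, 1/4 AB.
So P(type B) = 1/4 per child.
P(none) = (3/4)^4 = 81/256; P(at least one) = 1 − 81/256 = 175/256.

175/256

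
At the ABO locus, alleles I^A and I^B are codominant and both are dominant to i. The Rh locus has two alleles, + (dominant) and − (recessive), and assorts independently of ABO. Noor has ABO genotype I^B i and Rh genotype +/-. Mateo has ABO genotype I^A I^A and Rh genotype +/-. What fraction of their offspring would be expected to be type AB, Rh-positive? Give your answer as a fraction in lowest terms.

3/8

ABO cross I^B i × I^A I^A → offspring phenotypes: 1/2 A, 1/2 AB.
Rh cross +/- × +/- → 3/4 Rh+, 1/4 Rh-.
Independent loci: P(type AB, Rh-positive) = 1/2 × 3/4 = 3/8.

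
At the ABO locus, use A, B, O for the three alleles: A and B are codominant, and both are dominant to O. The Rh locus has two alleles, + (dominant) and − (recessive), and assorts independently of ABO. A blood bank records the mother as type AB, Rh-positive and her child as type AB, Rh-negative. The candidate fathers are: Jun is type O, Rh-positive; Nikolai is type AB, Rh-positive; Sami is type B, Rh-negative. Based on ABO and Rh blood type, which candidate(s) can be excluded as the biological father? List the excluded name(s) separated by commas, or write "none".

A candidate is excluded only if no genotype consistent with his phenotype could produce a type AB, Rh-negative child with a type AB, Rh-positive mother.
Jun (type O, Rh+): no genotype consistent with that phenotype can produce a type-AB Rh- child with a type-AB mother.

Jun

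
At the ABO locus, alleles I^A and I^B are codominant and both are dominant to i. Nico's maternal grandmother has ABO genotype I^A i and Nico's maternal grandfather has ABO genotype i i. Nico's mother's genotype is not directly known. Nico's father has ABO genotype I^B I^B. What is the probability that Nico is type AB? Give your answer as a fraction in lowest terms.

1/4

Nico's mother's ABO genotype from I^A i × i i: 1/2 I^A i, 1/2 i i.
Crossing each possibility with the father I^B I^B and summing P(type AB): 1/2·1/2 + 1/2·0 = 1/4.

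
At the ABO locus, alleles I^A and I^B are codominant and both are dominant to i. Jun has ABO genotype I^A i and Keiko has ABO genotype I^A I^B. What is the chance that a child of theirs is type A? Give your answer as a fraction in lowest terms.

ABO cross I^A i × I^A I^B → offspring phenotypes: 1/2 A, 1/4 B, 1/4 AB.
So P(type A) = 1/2.

1/2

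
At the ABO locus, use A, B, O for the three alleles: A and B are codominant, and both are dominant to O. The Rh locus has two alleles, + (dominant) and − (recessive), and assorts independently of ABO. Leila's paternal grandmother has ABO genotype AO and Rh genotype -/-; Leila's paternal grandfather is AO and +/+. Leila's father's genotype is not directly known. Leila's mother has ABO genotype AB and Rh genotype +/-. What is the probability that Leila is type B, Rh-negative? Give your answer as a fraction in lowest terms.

Leila's father's ABO genotype from AO × AO: 1/4 AA, 1/2 AO, 1/4 OO.
Crossing each possibility with the mother AB and summing P(type B): 1/4·0 + 1/2·1/4 + 1/4·1/2 = 1/4.
Similarly for Rh via the father's Rh distribution: P(Rh-) = 1/4.
Independent loci: 1/4 × 1/4 = 1/16.

1/16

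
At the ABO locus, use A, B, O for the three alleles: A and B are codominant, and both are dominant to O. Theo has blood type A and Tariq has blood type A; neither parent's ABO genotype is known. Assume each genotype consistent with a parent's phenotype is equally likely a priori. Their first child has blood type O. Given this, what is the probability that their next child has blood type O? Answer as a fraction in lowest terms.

Possible genotypes: Theo ∈ {AA, AO}; Tariq ∈ {AA, AO}.
Weight each parental genotype pair by prior × P(type-O child):
  AO × AO: posterior weight 1; P(next child type O) = 1/4.
Weighted sum = 1/4.

1/4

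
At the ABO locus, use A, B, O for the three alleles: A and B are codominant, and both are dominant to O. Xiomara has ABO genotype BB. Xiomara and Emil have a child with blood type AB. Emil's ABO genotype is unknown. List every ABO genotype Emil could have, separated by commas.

For each candidate genotype of Emil, check whether crossing it with BB can produce every observed child phenotype.
  AA → possible child types {AB} ✓
  AB → possible child types {B, AB} ✓
  AO → possible child types {B, AB} ✓
  BB → possible child types {B} ✗
  BO → possible child types {B} ✗
  OO → possible child types {B} ✗

AA, AB, AO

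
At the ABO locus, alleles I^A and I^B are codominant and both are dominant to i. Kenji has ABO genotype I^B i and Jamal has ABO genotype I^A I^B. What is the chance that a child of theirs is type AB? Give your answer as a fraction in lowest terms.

ABO cross I^B i × I^A I^B → offspring phenotypes: 1/4 A, 1/2 B, 1/4 AB.
So P(type AB) = 1/4.

1/4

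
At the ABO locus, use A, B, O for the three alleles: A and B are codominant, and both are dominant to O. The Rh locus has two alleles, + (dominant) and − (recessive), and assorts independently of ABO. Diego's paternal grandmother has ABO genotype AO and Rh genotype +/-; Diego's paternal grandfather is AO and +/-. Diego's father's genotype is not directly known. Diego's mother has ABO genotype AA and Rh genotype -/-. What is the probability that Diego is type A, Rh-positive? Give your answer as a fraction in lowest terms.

Diego's father's ABO genotype from AO × AO: 1/4 AA, 1/2 AO, 1/4 OO.
Crossing each possibility with the mother AA and summing P(type A): 1/4·1 + 1/2·1 + 1/4·1 = 1.
Similarly for Rh via the father's Rh distribution: P(Rh+) = 1/2.
Independent loci: 1 × 1/2 = 1/2.

1/2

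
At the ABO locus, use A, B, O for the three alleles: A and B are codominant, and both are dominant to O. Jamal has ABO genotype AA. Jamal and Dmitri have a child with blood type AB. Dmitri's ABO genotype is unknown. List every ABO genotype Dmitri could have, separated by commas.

For each candidate genotype of Dmitri, check whether crossing it with AA can produce every observed child phenotype.
  AA → possible child types {A} ✗
  AB → possible child types {A, AB} ✓
  AO → possible child types {A} ✗
  BB → possible child types {AB} ✓
  BO → possible child types {A, AB} ✓
  OO → possible child types {A} ✗

AB, BB, BO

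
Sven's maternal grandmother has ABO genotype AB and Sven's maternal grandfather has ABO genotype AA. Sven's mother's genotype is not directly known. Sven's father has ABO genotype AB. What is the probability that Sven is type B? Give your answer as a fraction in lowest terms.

Sven's mother's ABO genotype from AB × AA: 1/2 AA, 1/2 AB.
Crossing each possibility with the father AB and summing P(type B): 1/2·0 + 1/2·1/4 = 1/8.

1/8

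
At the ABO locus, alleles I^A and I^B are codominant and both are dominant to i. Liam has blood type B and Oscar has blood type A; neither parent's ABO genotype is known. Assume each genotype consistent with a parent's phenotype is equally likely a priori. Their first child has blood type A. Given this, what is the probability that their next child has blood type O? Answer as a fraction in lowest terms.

Possible genotypes: Liam ∈ {I^B I^B, I^B i}; Oscar ∈ {I^A I^A, I^A i}.
Weight each parental genotype pair by prior × P(type-A child):
  I^B i × I^A I^A: posterior weight 2/3; P(next child type O) = 0.
  I^B i × I^A i: posterior weight 1/3; P(next child type O) = 1/4.
Weighted sum = 1/12.

1/12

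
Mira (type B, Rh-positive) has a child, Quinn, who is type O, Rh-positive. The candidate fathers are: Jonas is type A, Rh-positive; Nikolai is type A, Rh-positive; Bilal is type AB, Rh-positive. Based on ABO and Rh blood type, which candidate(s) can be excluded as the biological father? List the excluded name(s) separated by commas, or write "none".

A candidate is excluded only if no genotype consistent with his phenotype could produce a type O, Rh-positive child with a type B, Rh-positive mother.
Bilal (type AB, Rh+): no genotype consistent with that phenotype can produce a type-O Rh+ child with a type-B mother.

Bilal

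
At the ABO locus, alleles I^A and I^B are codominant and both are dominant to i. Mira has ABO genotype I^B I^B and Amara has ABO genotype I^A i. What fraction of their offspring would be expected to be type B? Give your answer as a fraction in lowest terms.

1/2

ABO cross I^B I^B × I^A i → offspring phenotypes: 1/2 B, 1/2 AB.
So P(type B) = 1/2.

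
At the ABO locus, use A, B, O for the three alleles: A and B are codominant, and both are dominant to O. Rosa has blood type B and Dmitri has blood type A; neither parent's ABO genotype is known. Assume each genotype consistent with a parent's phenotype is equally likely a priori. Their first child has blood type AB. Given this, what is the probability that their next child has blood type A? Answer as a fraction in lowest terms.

5/36

Possible genotypes: Rosa ∈ {BB, BO}; Dmitri ∈ {AA, AO}.
Weight each parental genotype pair by prior × P(type-AB child):
  BB × AA: posterior weight 4/9; P(next child type A) = 0.
  BB × AO: posterior weight 2/9; P(next child type A) = 0.
  BO × AA: posterior weight 2/9; P(next child type A) = 1/2.
  BO × AO: posterior weight 1/9; P(next child type A) = 1/4.
Weighted sum = 5/36.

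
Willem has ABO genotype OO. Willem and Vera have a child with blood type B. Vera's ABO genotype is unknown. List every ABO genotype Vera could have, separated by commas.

AB, BB, BO

For each candidate genotype of Vera, check whether crossing it with OO can produce every observed child phenotype.
  AA → possible child types {A} ✗
  AB → possible child types {A, B} ✓
  AO → possible child types {O, A} ✗
  BB → possible child types {B} ✓
  BO → possible child types {O, B} ✓
  OO → possible child types {O} ✗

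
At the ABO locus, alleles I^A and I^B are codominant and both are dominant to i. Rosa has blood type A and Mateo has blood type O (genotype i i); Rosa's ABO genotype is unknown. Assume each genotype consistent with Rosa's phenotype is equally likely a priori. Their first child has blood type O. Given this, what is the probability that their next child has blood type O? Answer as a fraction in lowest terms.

Possible genotypes: Rosa ∈ {I^A I^A, I^A i}; Mateo ∈ {i i}.
Weight each parental genotype pair by prior × P(type-O child):
  I^A i × i i: posterior weight 1; P(next child type O) = 1/2.
Weighted sum = 1/2.

1/2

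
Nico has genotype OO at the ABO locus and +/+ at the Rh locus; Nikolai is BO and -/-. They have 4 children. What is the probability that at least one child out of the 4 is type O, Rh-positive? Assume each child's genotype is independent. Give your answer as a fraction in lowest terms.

ABO cross OO × BO → 1/2 O, 1/2 B.
Rh cross +/+ × -/- → 1 Rh+; so P(type O, Rh-positive) = 1/2 × 1 = 1/2 per child.
P(none) = (1/2)^4 = 1/16; P(at least one) = 1 − 1/16 = 15/16.

15/16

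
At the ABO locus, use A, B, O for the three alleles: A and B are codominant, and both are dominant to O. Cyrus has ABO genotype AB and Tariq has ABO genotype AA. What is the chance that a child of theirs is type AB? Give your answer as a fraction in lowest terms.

ABO cross AB × AA → offspring phenotypes: 1/2 A, 1/2 AB.
So P(type AB) = 1/2.

1/2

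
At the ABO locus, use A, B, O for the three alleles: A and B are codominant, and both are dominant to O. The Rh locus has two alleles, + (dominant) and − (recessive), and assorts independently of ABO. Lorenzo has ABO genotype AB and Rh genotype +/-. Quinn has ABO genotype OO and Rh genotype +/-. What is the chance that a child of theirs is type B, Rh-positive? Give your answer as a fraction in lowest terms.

3/8

ABO cross AB × OO → offspring phenotypes: 1/2 A, 1/2 B.
Rh cross +/- × +/- → 3/4 Rh+, 1/4 Rh-.
Independent loci: P(type B, Rh-positive) = 1/2 × 3/4 = 3/8.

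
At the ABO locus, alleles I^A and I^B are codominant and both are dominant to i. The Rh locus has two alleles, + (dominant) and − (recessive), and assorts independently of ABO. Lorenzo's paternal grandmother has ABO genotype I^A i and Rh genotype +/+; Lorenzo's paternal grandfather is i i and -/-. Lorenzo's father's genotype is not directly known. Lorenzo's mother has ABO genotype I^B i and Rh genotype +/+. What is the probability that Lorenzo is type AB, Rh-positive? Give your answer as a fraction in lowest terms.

Lorenzo's father's ABO genotype from I^A i × i i: 1/2 I^A i, 1/2 i i.
Crossing each possibility with the mother I^B i and summing P(type AB): 1/2·1/4 + 1/2·0 = 1/8.
Similarly for Rh via the father's Rh distribution: P(Rh+) = 1.
Independent loci: 1/8 × 1 = 1/8.

1/8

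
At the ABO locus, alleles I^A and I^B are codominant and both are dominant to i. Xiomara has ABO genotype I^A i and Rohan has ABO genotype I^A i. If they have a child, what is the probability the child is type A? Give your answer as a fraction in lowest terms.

ABO cross I^A i × I^A i → offspring phenotypes: 1/4 O, 3/4 A.
So P(type A) = 3/4.

3/4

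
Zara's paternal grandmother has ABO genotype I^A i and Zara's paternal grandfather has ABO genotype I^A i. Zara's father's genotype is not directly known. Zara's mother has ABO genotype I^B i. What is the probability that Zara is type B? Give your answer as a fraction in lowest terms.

1/4

Zara's father's ABO genotype from I^A i × I^A i: 1/4 I^A I^A, 1/2 I^A i, 1/4 i i.
Crossing each possibility with the mother I^B i and summing P(type B): 1/4·0 + 1/2·1/4 + 1/4·1/2 = 1/4.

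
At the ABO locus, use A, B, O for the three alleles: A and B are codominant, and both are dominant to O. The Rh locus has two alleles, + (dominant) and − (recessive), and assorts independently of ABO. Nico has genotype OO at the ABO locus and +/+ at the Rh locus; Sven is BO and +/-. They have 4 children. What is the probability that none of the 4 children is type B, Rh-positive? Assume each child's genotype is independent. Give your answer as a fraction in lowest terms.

1/16

ABO cross OO × BO → 1/2 O, 1/2 B.
Rh cross +/+ × +/- → 1 Rh+; so P(type B, Rh-positive) = 1/2 × 1 = 1/2 per child.
P(not type B, Rh-positive) = 1/2 for one child; (1/2)^4 = 1/16.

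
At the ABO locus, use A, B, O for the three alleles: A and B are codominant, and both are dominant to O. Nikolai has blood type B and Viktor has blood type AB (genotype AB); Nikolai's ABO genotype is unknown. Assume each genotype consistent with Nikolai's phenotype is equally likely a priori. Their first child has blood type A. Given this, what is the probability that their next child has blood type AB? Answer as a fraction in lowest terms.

1/4

Possible genotypes: Nikolai ∈ {BB, BO}; Viktor ∈ {AB}.
Weight each parental genotype pair by prior × P(type-A child):
  BO × AB: posterior weight 1; P(next child type AB) = 1/4.
Weighted sum = 1/4.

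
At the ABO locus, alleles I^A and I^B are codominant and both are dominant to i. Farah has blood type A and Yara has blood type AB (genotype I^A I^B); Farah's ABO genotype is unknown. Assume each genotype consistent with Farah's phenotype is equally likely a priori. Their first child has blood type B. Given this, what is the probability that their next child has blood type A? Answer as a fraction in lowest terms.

Possible genotypes: Farah ∈ {I^A I^A, I^A i}; Yara ∈ {I^A I^B}.
Weight each parental genotype pair by prior × P(type-B child):
  I^A i × I^A I^B: posterior weight 1; P(next child type A) = 1/2.
Weighted sum = 1/2.

1/2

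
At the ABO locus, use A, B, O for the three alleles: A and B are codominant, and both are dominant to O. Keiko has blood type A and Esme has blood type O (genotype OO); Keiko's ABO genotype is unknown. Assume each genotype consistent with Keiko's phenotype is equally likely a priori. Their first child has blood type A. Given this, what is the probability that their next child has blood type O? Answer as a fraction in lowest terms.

Possible genotypes: Keiko ∈ {AA, AO}; Esme ∈ {OO}.
Weight each parental genotype pair by prior × P(type-A child):
  AA × OO: posterior weight 2/3; P(next child type O) = 0.
  AO × OO: posterior weight 1/3; P(next child type O) = 1/2.
Weighted sum = 1/6.

1/6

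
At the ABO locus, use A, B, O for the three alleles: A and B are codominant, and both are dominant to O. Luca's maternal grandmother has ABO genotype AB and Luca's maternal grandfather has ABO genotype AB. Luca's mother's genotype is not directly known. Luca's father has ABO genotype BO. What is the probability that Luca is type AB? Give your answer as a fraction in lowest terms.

Luca's mother's ABO genotype from AB × AB: 1/4 AA, 1/2 AB, 1/4 BB.
Crossing each possibility with the father BO and summing P(type AB): 1/4·1/2 + 1/2·1/4 + 1/4·0 = 1/4.

1/4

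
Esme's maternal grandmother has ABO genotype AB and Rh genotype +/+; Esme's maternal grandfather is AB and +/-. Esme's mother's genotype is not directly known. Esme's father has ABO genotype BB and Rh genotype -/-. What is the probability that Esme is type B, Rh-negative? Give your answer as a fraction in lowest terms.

1/8

Esme's mother's ABO genotype from AB × AB: 1/4 AA, 1/2 AB, 1/4 BB.
Crossing each possibility with the father BB and summing P(type B): 1/4·0 + 1/2·1/2 + 1/4·1 = 1/2.
Similarly for Rh via the mother's Rh distribution: P(Rh-) = 1/4.
Independent loci: 1/2 × 1/4 = 1/8.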